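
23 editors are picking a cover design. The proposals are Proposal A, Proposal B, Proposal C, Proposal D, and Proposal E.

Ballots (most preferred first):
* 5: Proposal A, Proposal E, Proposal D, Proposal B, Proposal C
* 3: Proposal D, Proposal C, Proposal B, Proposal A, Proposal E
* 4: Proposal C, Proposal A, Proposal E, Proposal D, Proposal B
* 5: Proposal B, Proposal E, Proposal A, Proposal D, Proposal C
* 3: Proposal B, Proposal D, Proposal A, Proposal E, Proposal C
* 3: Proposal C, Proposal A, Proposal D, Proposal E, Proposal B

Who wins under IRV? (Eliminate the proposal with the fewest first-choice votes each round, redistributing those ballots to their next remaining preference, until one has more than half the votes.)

Proposal B

Round 1: Proposal A 5, Proposal B 8, Proposal C 7, Proposal D 3, Proposal E 0. Proposal E eliminated.
Round 2: Proposal A 5, Proposal B 8, Proposal C 7, Proposal D 3. Proposal D eliminated.
Round 3: Proposal A 5, Proposal B 8, Proposal C 10. Proposal A eliminated.
Round 4: Proposal B 13, Proposal C 10. Proposal B has a majority (≥12).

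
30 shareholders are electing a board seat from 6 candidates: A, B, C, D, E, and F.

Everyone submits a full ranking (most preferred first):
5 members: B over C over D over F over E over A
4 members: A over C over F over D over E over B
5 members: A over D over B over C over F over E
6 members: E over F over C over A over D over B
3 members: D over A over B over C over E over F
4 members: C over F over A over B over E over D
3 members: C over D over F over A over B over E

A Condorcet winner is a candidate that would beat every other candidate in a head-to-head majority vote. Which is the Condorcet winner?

C

C vs A: 18–12
C vs B: 17–13
C vs D: 22–8
C vs E: 24–6
C vs F: 24–6
C beats every other candidate.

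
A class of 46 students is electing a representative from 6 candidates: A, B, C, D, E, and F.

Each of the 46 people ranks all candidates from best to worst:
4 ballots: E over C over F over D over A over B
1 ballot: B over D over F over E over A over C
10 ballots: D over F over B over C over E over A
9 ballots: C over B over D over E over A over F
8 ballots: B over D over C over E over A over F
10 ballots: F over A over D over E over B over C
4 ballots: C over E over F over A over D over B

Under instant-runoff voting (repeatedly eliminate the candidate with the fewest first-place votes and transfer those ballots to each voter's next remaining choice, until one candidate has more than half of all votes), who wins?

Round 1: A 0, B 9, C 13, D 10, E 4, F 10. A eliminated.
Round 2: B 9, C 13, D 10, E 4, F 10. E eliminated.
Round 3: B 9, C 17, D 10, F 10. B eliminated.
Round 4: C 17, D 19, F 10. F eliminated.
Round 5: C 17, D 29. D has a majority (≥24).

D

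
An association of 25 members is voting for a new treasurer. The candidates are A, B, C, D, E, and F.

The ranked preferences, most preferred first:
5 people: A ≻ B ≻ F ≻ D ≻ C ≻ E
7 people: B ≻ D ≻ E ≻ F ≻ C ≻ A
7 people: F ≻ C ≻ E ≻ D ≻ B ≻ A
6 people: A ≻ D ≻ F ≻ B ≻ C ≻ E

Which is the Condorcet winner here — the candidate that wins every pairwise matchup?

D

D vs A: 14–11
D vs B: 13–12
D vs C: 18–7
D vs E: 18–7
D vs F: 13–12
D beats every other candidate.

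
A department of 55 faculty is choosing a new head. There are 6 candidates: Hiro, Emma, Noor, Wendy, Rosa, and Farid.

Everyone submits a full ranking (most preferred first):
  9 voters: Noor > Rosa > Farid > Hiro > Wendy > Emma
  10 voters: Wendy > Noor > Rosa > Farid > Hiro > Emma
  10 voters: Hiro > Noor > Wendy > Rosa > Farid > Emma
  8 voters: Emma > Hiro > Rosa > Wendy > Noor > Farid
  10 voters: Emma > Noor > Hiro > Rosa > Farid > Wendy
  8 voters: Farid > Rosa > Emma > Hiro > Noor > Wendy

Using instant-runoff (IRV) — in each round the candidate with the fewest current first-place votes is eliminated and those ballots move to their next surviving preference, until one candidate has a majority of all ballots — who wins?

Hiro

Round 1: Hiro 10, Emma 18, Noor 9, Wendy 10, Rosa 0, Farid 8. Rosa eliminated.
Round 2: Hiro 10, Emma 18, Noor 9, Wendy 10, Farid 8. Farid eliminated.
Round 3: Hiro 10, Emma 26, Noor 9, Wendy 10. Noor eliminated.
Round 4: Hiro 19, Emma 26, Wendy 10. Wendy eliminated.
Round 5: Hiro 29, Emma 26. Hiro has a majority (≥28).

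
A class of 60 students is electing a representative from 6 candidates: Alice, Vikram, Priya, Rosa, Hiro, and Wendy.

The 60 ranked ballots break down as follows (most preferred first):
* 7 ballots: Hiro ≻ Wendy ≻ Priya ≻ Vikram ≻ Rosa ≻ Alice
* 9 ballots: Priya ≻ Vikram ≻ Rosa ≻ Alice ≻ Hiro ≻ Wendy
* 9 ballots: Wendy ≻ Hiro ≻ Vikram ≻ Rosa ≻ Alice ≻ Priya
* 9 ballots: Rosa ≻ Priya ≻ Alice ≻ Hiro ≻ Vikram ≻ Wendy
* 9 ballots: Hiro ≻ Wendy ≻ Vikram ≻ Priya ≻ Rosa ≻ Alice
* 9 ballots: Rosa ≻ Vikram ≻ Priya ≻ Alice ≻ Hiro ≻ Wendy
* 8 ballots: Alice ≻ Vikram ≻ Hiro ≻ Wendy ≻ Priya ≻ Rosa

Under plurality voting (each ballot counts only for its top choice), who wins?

Rosa

First-place votes: Alice 8, Vikram 0, Priya 9, Rosa 18, Hiro 16, Wendy 9.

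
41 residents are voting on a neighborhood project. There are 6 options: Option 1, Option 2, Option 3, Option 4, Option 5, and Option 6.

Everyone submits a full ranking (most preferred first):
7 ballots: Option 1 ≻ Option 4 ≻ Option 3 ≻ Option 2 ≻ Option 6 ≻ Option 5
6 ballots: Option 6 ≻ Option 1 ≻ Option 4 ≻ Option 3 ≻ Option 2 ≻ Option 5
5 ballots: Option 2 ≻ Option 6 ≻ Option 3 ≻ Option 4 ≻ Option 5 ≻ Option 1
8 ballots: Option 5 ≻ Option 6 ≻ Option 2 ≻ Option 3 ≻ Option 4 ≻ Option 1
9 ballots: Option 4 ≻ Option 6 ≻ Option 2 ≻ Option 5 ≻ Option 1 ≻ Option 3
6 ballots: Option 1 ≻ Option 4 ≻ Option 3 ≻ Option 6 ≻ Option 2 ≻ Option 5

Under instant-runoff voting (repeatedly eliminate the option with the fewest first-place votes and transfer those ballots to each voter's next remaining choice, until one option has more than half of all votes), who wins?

Option 6

Round 1: Option 1 13, Option 2 5, Option 3 0, Option 4 9, Option 5 8, Option 6 6. Option 3 eliminated.
Round 2: Option 1 13, Option 2 5, Option 4 9, Option 5 8, Option 6 6. Option 2 eliminated.
Round 3: Option 1 13, Option 4 9, Option 5 8, Option 6 11. Option 5 eliminated.
Round 4: Option 1 13, Option 4 9, Option 6 19. Option 4 eliminated.
Round 5: Option 1 13, Option 6 28. Option 6 has a majority (≥21).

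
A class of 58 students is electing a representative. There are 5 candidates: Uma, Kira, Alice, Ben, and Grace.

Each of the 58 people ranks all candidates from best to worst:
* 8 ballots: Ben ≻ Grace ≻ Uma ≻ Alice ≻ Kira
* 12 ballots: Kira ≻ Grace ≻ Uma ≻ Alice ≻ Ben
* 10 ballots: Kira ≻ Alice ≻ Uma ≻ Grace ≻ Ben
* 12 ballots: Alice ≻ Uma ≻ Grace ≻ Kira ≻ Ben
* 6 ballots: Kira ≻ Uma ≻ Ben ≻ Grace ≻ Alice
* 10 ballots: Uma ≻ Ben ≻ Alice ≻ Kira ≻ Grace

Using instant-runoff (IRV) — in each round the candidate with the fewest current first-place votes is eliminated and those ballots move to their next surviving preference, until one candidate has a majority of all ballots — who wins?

Round 1: Uma 10, Kira 28, Alice 12, Ben 8, Grace 0. Grace eliminated.
Round 2: Uma 10, Kira 28, Alice 12, Ben 8. Ben eliminated.
Round 3: Uma 18, Kira 28, Alice 12. Alice eliminated.
Round 4: Uma 30, Kira 28. Uma has a majority (≥30).

Uma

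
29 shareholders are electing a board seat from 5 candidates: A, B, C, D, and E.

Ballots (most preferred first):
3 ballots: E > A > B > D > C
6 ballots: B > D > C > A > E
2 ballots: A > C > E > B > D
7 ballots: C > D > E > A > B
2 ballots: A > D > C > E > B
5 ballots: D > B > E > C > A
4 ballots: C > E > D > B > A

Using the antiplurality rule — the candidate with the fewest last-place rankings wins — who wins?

Last-place votes: A 9, B 9, C 3, D 2, E 6.

D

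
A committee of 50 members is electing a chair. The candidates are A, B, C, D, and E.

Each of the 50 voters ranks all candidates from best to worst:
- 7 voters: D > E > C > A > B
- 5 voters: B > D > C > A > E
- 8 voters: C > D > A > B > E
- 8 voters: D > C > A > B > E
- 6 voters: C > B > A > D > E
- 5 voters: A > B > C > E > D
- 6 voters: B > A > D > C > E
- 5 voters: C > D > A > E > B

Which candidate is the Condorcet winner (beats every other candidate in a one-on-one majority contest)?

D vs A: 33–17
D vs B: 28–22
D vs C: 26–24
D vs E: 45–5
D beats every other candidate.

D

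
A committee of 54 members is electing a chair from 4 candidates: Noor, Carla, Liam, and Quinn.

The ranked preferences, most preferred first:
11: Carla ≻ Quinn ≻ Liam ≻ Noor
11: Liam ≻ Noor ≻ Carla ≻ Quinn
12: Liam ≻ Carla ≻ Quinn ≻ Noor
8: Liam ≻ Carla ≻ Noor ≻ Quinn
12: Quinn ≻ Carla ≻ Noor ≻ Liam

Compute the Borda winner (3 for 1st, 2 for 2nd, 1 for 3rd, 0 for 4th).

Carla

Noor: 11×0 + 11×2 + 12×0 + 8×1 + 12×1 = 42
Carla: 11×3 + 11×1 + 12×2 + 8×2 + 12×2 = 108
Liam: 11×1 + 11×3 + 12×3 + 8×3 + 12×0 = 104
Quinn: 11×2 + 11×0 + 12×1 + 8×0 + 12×3 = 70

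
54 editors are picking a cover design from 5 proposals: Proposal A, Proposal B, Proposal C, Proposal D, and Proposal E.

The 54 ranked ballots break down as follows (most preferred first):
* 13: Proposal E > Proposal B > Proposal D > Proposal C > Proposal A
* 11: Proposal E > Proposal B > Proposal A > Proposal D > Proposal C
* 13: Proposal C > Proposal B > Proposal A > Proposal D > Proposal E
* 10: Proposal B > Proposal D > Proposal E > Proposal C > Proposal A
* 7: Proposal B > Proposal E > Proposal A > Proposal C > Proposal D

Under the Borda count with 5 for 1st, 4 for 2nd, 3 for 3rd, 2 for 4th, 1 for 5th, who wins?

Proposal A: 13×1 + 11×3 + 13×3 + 10×1 + 7×3 = 116
Proposal B: 13×4 + 11×4 + 13×4 + 10×5 + 7×5 = 233
Proposal C: 13×2 + 11×1 + 13×5 + 10×2 + 7×2 = 136
Proposal D: 13×3 + 11×2 + 13×2 + 10×4 + 7×1 = 134
Proposal E: 13×5 + 11×5 + 13×1 + 10×3 + 7×4 = 191

Proposal B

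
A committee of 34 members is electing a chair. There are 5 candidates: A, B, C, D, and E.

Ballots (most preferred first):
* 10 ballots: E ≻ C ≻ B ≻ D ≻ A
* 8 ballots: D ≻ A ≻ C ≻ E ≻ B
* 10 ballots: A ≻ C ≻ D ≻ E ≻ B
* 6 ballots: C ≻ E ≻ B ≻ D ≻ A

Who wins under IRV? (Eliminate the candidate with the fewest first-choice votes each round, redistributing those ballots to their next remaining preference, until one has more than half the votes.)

Round 1: A 10, B 0, C 6, D 8, E 10. B eliminated.
Round 2: A 10, C 6, D 8, E 10. C eliminated.
Round 3: A 10, D 8, E 16. D eliminated.
Round 4: A 18, E 16. A has a majority (≥18).

A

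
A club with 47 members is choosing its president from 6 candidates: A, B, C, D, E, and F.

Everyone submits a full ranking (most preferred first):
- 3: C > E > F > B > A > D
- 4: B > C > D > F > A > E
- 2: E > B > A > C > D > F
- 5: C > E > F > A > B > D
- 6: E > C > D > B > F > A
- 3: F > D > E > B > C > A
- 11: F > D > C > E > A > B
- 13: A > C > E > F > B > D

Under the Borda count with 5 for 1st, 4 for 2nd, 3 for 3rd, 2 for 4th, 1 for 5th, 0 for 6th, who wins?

C

A: 3×1 + 4×1 + 2×3 + 5×2 + 6×0 + 3×0 + 11×1 + 13×5 = 99
B: 3×2 + 4×5 + 2×4 + 5×1 + 6×2 + 3×2 + 11×0 + 13×1 = 70
C: 3×5 + 4×4 + 2×2 + 5×5 + 6×4 + 3×1 + 11×3 + 13×4 = 172
D: 3×0 + 4×3 + 2×1 + 5×0 + 6×3 + 3×4 + 11×4 + 13×0 = 88
E: 3×4 + 4×0 + 2×5 + 5×4 + 6×5 + 3×3 + 11×2 + 13×3 = 142
F: 3×3 + 4×2 + 2×0 + 5×3 + 6×1 + 3×5 + 11×5 + 13×2 = 134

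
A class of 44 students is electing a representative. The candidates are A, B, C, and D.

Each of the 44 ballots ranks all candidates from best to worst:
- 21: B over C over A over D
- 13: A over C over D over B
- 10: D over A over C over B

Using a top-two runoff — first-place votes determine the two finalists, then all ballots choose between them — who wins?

Round 1 first-place votes: A 13, B 21, C 0, D 10. B and A advance.
Runoff: B is ranked above A on 21 ballots, A above B on 23.

A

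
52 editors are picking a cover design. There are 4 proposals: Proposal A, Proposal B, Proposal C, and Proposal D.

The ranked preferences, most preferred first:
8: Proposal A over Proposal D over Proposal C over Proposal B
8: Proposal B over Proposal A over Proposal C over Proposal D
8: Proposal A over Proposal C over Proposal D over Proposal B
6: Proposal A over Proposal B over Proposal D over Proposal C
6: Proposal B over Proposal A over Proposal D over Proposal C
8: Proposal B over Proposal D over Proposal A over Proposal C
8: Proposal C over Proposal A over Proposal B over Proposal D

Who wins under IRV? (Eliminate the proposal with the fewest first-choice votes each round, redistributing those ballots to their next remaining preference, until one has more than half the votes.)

Proposal A

Round 1: Proposal A 22, Proposal B 22, Proposal C 8, Proposal D 0. Proposal D eliminated.
Round 2: Proposal A 22, Proposal B 22, Proposal C 8. Proposal C eliminated.
Round 3: Proposal A 30, Proposal B 22. Proposal A has a majority (≥27).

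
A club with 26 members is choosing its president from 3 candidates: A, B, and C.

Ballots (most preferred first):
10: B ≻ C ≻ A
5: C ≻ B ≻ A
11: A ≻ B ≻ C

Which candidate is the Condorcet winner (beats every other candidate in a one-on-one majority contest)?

B vs A: 15–11
B vs C: 21–5
B beats every other candidate.

B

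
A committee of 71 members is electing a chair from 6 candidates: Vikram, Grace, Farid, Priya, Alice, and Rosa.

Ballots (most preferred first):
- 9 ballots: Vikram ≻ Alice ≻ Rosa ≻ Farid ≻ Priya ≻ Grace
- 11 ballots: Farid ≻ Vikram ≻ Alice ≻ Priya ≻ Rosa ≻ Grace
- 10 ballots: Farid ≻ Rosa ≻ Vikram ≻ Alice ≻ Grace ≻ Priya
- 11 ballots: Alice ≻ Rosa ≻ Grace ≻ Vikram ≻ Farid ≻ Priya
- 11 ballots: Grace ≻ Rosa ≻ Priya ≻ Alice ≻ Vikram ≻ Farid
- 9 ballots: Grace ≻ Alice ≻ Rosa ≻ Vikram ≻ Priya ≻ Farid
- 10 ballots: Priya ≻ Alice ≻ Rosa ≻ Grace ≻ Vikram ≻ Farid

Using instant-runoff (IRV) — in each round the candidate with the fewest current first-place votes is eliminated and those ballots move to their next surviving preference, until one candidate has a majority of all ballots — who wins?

Round 1: Vikram 9, Grace 20, Farid 21, Priya 10, Alice 11, Rosa 0. Rosa eliminated.
Round 2: Vikram 9, Grace 20, Farid 21, Priya 10, Alice 11. Vikram eliminated.
Round 3: Grace 20, Farid 21, Priya 10, Alice 20. Priya eliminated.
Round 4: Grace 20, Farid 21, Alice 30. Grace eliminated.
Round 5: Farid 21, Alice 50. Alice has a majority (≥36).

Alice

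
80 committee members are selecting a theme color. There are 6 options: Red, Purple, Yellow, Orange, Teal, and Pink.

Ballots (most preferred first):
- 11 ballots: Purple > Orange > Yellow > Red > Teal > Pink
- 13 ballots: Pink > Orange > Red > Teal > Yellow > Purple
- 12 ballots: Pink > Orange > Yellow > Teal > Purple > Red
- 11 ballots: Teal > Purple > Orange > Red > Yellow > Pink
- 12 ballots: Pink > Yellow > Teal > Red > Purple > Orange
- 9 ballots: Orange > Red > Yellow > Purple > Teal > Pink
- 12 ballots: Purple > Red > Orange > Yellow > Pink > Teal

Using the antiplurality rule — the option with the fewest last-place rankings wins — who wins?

Last-place votes: Red 12, Purple 13, Yellow 0, Orange 12, Teal 12, Pink 31.

Yellow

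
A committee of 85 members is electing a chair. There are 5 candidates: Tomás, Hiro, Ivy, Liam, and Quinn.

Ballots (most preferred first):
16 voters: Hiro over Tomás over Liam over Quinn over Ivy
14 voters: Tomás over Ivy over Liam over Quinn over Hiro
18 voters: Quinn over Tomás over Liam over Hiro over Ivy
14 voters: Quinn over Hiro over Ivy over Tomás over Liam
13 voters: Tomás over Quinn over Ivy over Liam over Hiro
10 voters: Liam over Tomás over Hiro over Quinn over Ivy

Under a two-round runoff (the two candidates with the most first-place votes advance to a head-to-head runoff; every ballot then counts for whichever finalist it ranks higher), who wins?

Round 1 first-place votes: Tomás 27, Hiro 16, Ivy 0, Liam 10, Quinn 32. Quinn and Tomás advance.
Runoff: Quinn is ranked above Tomás on 32 ballots, Tomás above Quinn on 53.

Tomás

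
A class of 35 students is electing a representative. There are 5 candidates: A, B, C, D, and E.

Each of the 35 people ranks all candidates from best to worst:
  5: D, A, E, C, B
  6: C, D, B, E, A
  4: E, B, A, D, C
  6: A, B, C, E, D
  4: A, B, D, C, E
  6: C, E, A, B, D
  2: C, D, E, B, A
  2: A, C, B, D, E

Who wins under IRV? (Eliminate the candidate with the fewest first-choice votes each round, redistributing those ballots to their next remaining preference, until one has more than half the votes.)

A

Round 1: A 12, B 0, C 14, D 5, E 4. B eliminated.
Round 2: A 12, C 14, D 5, E 4. E eliminated.
Round 3: A 16, C 14, D 5. D eliminated.
Round 4: A 21, C 14. A has a majority (≥18).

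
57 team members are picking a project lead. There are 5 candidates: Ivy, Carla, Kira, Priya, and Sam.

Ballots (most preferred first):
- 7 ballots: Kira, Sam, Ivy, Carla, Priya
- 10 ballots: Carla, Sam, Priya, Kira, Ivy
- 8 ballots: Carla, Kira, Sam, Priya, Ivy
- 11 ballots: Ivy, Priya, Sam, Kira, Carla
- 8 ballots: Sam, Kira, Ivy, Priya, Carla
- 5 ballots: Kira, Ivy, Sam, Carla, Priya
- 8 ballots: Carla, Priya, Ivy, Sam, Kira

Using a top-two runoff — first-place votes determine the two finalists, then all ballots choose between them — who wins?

Kira

Round 1 first-place votes: Ivy 11, Carla 26, Kira 12, Priya 0, Sam 8. Carla and Kira advance.
Runoff: Carla is ranked above Kira on 26 ballots, Kira above Carla on 31.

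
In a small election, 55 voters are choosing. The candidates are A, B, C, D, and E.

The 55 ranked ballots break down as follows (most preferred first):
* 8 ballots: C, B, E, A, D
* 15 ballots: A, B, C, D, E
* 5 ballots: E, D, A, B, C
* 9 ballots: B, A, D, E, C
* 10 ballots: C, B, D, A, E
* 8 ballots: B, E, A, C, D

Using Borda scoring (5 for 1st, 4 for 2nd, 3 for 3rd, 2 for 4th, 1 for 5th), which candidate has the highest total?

A: 8×2 + 15×5 + 5×3 + 9×4 + 10×2 + 8×3 = 186
B: 8×4 + 15×4 + 5×2 + 9×5 + 10×4 + 8×5 = 227
C: 8×5 + 15×3 + 5×1 + 9×1 + 10×5 + 8×2 = 165
D: 8×1 + 15×2 + 5×4 + 9×3 + 10×3 + 8×1 = 123
E: 8×3 + 15×1 + 5×5 + 9×2 + 10×1 + 8×4 = 124

B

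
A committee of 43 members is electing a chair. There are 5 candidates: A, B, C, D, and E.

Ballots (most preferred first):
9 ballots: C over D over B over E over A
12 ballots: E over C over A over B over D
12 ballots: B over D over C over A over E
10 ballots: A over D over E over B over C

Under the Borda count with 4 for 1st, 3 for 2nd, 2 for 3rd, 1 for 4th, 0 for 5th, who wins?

A: 9×0 + 12×2 + 12×1 + 10×4 = 76
B: 9×2 + 12×1 + 12×4 + 10×1 = 88
C: 9×4 + 12×3 + 12×2 + 10×0 = 96
D: 9×3 + 12×0 + 12×3 + 10×3 = 93
E: 9×1 + 12×4 + 12×0 + 10×2 = 77

C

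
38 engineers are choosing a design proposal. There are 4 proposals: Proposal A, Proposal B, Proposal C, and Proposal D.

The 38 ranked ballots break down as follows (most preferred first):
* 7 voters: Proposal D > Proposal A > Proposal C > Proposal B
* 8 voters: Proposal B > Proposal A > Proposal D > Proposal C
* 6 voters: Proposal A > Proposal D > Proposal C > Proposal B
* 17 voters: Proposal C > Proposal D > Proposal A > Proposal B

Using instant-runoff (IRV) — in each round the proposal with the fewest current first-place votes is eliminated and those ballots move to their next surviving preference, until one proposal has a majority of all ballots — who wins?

Round 1: Proposal A 6, Proposal B 8, Proposal C 17, Proposal D 7. Proposal A eliminated.
Round 2: Proposal B 8, Proposal C 17, Proposal D 13. Proposal B eliminated.
Round 3: Proposal C 17, Proposal D 21. Proposal D has a majority (≥20).

Proposal D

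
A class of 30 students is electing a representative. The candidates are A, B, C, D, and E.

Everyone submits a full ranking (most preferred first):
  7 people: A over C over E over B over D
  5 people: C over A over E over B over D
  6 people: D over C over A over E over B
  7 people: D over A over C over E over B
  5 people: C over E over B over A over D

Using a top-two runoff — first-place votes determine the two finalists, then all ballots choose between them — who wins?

C

Round 1 first-place votes: A 7, B 0, C 10, D 13, E 0. D and C advance.
Runoff: D is ranked above C on 13 ballots, C above D on 17.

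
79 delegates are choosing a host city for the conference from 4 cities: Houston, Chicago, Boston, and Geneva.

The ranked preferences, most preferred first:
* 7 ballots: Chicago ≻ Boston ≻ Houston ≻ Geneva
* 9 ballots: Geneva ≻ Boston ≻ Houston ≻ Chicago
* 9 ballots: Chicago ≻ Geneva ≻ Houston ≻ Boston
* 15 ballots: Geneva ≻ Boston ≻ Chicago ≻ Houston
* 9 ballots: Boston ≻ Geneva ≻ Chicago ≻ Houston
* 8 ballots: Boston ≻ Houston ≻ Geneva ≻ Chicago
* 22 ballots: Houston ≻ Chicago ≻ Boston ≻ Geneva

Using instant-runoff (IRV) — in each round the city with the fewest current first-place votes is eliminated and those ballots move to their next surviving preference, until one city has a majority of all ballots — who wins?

Round 1: Houston 22, Chicago 16, Boston 17, Geneva 24. Chicago eliminated.
Round 2: Houston 22, Boston 24, Geneva 33. Houston eliminated.
Round 3: Boston 46, Geneva 33. Boston has a majority (≥40).

Boston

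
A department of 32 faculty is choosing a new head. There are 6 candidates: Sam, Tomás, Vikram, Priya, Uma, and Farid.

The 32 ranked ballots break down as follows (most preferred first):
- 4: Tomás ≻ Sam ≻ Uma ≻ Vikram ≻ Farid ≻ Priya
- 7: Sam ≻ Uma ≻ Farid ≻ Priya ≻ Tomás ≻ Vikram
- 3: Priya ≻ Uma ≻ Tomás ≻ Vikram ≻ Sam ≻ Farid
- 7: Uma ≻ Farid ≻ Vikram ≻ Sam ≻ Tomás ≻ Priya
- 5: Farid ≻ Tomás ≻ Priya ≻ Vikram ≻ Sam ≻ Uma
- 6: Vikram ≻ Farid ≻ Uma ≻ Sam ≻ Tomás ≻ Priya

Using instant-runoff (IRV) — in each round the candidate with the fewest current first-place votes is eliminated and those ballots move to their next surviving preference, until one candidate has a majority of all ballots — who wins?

Round 1: Sam 7, Tomás 4, Vikram 6, Priya 3, Uma 7, Farid 5. Priya eliminated.
Round 2: Sam 7, Tomás 4, Vikram 6, Uma 10, Farid 5. Tomás eliminated.
Round 3: Sam 11, Vikram 6, Uma 10, Farid 5. Farid eliminated.
Round 4: Sam 11, Vikram 11, Uma 10. Uma eliminated.
Round 5: Sam 11, Vikram 21. Vikram has a majority (≥17).

Vikram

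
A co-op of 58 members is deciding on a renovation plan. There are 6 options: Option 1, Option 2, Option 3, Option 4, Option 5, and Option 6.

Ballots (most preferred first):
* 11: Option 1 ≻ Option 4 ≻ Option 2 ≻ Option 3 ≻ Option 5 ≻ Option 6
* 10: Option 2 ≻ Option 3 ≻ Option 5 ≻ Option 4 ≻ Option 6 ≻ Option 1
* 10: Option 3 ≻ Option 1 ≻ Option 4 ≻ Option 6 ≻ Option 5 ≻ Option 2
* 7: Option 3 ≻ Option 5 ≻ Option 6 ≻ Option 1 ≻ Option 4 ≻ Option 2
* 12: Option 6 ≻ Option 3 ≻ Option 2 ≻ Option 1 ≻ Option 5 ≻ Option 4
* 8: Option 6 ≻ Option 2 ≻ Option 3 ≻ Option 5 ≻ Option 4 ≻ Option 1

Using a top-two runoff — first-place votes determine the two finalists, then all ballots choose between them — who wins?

Round 1 first-place votes: Option 1 11, Option 2 10, Option 3 17, Option 4 0, Option 5 0, Option 6 20. Option 6 and Option 3 advance.
Runoff: Option 6 is ranked above Option 3 on 20 ballots, Option 3 above Option 6 on 38.

Option 3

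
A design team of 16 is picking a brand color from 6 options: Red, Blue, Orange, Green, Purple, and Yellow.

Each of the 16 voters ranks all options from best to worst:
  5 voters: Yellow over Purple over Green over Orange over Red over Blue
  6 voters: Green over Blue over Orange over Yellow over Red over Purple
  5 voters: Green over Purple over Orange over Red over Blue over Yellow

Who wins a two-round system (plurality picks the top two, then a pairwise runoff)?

Green

Round 1 first-place votes: Red 0, Blue 0, Orange 0, Green 11, Purple 0, Yellow 5. Green and Yellow advance.
Runoff: Green is ranked above Yellow on 11 ballots, Yellow above Green on 5.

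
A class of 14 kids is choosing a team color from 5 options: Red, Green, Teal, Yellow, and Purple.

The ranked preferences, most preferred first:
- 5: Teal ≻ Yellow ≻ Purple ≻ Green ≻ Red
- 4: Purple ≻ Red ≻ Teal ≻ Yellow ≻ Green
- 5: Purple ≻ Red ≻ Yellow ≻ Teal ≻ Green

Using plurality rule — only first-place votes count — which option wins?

Purple

First-place votes: Red 0, Green 0, Teal 5, Yellow 0, Purple 9.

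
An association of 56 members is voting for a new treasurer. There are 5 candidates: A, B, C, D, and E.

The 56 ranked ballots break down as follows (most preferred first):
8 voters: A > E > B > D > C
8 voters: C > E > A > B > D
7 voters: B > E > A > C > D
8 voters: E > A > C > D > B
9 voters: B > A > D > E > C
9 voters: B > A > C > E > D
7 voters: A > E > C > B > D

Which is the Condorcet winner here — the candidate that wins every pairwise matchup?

A

A vs B: 31–25
A vs C: 48–8
A vs D: 56–0
A vs E: 33–23
A beats every other candidate.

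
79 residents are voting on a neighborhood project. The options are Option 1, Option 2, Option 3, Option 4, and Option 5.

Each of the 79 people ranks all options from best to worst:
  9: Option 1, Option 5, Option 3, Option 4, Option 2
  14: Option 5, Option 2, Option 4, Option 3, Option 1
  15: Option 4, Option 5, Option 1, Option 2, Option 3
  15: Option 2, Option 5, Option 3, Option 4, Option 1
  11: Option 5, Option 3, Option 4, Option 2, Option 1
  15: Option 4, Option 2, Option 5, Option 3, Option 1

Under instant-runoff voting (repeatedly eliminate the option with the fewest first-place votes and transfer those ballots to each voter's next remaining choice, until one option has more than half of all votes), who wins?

Option 5

Round 1: Option 1 9, Option 2 15, Option 3 0, Option 4 30, Option 5 25. Option 3 eliminated.
Round 2: Option 1 9, Option 2 15, Option 4 30, Option 5 25. Option 1 eliminated.
Round 3: Option 2 15, Option 4 30, Option 5 34. Option 2 eliminated.
Round 4: Option 4 30, Option 5 49. Option 5 has a majority (≥40).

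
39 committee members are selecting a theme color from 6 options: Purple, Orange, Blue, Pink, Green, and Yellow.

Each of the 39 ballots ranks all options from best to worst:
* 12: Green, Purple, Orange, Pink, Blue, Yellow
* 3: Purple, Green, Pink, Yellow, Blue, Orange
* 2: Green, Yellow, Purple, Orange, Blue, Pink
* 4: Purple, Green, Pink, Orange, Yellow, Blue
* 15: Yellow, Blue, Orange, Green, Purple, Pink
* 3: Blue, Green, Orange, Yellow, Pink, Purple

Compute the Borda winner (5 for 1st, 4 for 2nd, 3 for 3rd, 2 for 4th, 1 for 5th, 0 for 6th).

Green

Purple: 12×4 + 3×5 + 2×3 + 4×5 + 15×1 + 3×0 = 104
Orange: 12×3 + 3×0 + 2×2 + 4×2 + 15×3 + 3×3 = 102
Blue: 12×1 + 3×1 + 2×1 + 4×0 + 15×4 + 3×5 = 92
Pink: 12×2 + 3×3 + 2×0 + 4×3 + 15×0 + 3×1 = 48
Green: 12×5 + 3×4 + 2×5 + 4×4 + 15×2 + 3×4 = 140
Yellow: 12×0 + 3×2 + 2×4 + 4×1 + 15×5 + 3×2 = 99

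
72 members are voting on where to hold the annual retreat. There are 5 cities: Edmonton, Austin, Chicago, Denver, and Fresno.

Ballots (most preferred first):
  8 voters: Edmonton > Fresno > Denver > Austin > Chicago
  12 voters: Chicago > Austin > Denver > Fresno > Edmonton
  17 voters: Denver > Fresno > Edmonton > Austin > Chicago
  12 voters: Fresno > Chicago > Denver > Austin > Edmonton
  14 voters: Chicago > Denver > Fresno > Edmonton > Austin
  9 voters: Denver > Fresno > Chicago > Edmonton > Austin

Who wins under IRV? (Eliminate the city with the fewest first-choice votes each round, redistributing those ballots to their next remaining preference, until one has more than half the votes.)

Round 1: Edmonton 8, Austin 0, Chicago 26, Denver 26, Fresno 12. Austin eliminated.
Round 2: Edmonton 8, Chicago 26, Denver 26, Fresno 12. Edmonton eliminated.
Round 3: Chicago 26, Denver 26, Fresno 20. Fresno eliminated.
Round 4: Chicago 38, Denver 34. Chicago has a majority (≥37).

Chicago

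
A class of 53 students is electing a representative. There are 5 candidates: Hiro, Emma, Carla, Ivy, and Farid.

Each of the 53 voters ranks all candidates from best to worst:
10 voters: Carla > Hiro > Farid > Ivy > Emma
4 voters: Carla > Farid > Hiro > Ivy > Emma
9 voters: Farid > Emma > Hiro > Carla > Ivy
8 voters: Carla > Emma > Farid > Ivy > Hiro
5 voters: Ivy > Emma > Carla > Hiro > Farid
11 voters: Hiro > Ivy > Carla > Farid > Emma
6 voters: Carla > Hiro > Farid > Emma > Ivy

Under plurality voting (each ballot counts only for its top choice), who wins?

First-place votes: Hiro 11, Emma 0, Carla 28, Ivy 5, Farid 9.

Carla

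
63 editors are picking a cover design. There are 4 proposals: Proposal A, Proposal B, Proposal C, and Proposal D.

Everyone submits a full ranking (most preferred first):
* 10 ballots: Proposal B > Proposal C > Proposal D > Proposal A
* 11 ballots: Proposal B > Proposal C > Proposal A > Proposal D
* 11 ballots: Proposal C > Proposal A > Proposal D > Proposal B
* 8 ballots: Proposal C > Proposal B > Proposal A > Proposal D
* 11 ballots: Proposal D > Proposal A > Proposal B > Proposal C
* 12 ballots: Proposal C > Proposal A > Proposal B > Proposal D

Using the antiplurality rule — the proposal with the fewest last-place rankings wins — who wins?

Last-place votes: Proposal A 10, Proposal B 11, Proposal C 11, Proposal D 31.

Proposal A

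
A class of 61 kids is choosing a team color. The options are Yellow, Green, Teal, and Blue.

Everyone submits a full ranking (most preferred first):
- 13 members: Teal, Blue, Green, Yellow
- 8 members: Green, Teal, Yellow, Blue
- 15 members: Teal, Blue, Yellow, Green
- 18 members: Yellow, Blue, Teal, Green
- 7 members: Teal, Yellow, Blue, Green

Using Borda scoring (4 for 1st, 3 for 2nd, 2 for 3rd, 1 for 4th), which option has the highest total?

Teal

Yellow: 13×1 + 8×2 + 15×2 + 18×4 + 7×3 = 152
Green: 13×2 + 8×4 + 15×1 + 18×1 + 7×1 = 98
Teal: 13×4 + 8×3 + 15×4 + 18×2 + 7×4 = 200
Blue: 13×3 + 8×1 + 15×3 + 18×3 + 7×2 = 160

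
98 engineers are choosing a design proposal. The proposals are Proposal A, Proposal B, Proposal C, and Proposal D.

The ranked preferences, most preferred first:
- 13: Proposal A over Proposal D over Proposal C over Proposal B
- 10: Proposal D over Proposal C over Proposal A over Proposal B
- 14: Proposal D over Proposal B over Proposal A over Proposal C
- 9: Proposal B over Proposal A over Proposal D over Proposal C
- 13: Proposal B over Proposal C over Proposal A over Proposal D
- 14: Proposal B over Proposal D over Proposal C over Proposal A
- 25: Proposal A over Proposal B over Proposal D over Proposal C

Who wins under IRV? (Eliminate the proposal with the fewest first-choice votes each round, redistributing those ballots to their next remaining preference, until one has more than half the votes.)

Round 1: Proposal A 38, Proposal B 36, Proposal C 0, Proposal D 24. Proposal C eliminated.
Round 2: Proposal A 38, Proposal B 36, Proposal D 24. Proposal D eliminated.
Round 3: Proposal A 48, Proposal B 50. Proposal B has a majority (≥50).

Proposal B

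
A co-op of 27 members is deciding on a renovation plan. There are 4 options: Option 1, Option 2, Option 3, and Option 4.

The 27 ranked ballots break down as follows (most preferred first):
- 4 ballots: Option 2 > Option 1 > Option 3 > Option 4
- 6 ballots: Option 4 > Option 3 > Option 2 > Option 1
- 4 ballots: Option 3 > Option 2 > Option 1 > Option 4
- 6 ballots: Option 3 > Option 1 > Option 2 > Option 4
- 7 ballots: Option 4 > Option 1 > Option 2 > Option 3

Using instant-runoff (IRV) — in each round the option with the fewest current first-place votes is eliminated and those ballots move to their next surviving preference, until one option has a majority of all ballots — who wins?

Option 3

Round 1: Option 1 0, Option 2 4, Option 3 10, Option 4 13. Option 1 eliminated.
Round 2: Option 2 4, Option 3 10, Option 4 13. Option 2 eliminated.
Round 3: Option 3 14, Option 4 13. Option 3 has a majority (≥14).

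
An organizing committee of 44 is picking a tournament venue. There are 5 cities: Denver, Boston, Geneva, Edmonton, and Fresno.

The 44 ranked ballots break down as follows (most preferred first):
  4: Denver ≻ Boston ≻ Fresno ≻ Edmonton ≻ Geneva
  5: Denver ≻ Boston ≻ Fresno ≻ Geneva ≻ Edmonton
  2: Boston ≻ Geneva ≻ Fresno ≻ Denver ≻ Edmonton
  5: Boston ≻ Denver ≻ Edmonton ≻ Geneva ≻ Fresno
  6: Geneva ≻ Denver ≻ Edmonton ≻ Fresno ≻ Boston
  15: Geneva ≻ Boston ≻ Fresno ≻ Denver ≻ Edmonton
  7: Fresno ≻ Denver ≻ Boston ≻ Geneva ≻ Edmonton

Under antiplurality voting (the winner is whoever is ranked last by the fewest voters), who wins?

Denver

Last-place votes: Denver 0, Boston 6, Geneva 4, Edmonton 29, Fresno 5.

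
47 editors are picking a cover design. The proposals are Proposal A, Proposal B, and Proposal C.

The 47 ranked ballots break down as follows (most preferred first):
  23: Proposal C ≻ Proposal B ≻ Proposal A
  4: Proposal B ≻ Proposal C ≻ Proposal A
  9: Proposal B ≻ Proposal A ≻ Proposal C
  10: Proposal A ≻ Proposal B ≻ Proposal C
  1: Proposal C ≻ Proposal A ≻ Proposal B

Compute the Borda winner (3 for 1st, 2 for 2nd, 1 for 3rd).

Proposal A: 23×1 + 4×1 + 9×2 + 10×3 + 1×2 = 77
Proposal B: 23×2 + 4×3 + 9×3 + 10×2 + 1×1 = 106
Proposal C: 23×3 + 4×2 + 9×1 + 10×1 + 1×3 = 99

Proposal B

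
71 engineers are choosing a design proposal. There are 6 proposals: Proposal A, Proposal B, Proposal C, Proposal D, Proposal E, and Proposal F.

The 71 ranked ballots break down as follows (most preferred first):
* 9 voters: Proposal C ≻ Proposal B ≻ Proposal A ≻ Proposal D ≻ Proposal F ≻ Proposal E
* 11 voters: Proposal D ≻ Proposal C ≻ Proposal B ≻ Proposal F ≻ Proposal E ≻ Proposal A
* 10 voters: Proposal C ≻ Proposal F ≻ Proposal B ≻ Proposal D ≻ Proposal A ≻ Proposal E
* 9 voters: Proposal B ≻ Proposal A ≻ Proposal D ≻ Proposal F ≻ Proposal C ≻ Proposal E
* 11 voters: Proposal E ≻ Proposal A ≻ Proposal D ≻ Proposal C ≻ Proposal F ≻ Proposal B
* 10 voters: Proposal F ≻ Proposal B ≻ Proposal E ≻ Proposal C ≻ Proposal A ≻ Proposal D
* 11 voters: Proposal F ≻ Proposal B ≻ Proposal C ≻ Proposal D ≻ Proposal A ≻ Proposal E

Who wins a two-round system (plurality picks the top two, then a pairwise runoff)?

Round 1 first-place votes: Proposal A 0, Proposal B 9, Proposal C 19, Proposal D 11, Proposal E 11, Proposal F 21. Proposal F and Proposal C advance.
Runoff: Proposal F is ranked above Proposal C on 30 ballots, Proposal C above Proposal F on 41.

Proposal C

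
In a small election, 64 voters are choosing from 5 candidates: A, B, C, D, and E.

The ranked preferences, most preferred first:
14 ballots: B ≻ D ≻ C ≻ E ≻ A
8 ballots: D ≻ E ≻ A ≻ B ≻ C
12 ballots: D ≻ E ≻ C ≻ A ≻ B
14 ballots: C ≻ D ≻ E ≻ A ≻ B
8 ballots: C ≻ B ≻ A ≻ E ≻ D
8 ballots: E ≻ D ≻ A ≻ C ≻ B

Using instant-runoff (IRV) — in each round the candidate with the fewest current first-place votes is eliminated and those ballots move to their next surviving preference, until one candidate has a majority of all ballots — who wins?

Round 1: A 0, B 14, C 22, D 20, E 8. A eliminated.
Round 2: B 14, C 22, D 20, E 8. E eliminated.
Round 3: B 14, C 22, D 28. B eliminated.
Round 4: C 22, D 42. D has a majority (≥33).

D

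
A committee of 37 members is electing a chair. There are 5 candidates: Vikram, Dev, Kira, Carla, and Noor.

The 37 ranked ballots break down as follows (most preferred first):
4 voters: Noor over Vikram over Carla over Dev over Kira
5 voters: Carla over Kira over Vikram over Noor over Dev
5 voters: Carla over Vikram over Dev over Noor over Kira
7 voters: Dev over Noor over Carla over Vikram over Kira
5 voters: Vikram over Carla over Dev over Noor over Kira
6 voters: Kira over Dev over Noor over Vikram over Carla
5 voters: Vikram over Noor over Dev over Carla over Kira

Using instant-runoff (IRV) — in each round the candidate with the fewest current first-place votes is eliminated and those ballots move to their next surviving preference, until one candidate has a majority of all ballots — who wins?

Vikram

Round 1: Vikram 10, Dev 7, Kira 6, Carla 10, Noor 4. Noor eliminated.
Round 2: Vikram 14, Dev 7, Kira 6, Carla 10. Kira eliminated.
Round 3: Vikram 14, Dev 13, Carla 10. Carla eliminated.
Round 4: Vikram 24, Dev 13. Vikram has a majority (≥19).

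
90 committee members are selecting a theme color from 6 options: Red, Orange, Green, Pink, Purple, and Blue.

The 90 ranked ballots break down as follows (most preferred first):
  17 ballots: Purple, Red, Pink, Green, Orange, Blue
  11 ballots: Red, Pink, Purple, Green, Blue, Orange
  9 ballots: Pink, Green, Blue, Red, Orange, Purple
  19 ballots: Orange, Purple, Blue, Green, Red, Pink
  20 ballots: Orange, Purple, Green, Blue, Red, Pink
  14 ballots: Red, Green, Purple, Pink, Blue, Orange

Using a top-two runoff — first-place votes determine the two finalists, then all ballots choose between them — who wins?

Red

Round 1 first-place votes: Red 25, Orange 39, Green 0, Pink 9, Purple 17, Blue 0. Orange and Red advance.
Runoff: Orange is ranked above Red on 39 ballots, Red above Orange on 51.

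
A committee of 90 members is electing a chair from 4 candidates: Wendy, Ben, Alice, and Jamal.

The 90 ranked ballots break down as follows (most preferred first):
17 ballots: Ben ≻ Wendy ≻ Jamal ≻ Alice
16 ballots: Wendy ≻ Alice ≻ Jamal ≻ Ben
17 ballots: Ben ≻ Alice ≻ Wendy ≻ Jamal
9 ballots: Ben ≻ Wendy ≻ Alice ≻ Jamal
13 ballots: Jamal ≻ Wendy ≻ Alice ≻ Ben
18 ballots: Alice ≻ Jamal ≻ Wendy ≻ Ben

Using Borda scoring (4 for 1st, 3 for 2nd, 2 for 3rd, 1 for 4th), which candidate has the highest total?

Wendy: 17×3 + 16×4 + 17×2 + 9×3 + 13×3 + 18×2 = 251
Ben: 17×4 + 16×1 + 17×4 + 9×4 + 13×1 + 18×1 = 219
Alice: 17×1 + 16×3 + 17×3 + 9×2 + 13×2 + 18×4 = 232
Jamal: 17×2 + 16×2 + 17×1 + 9×1 + 13×4 + 18×3 = 198

Wendy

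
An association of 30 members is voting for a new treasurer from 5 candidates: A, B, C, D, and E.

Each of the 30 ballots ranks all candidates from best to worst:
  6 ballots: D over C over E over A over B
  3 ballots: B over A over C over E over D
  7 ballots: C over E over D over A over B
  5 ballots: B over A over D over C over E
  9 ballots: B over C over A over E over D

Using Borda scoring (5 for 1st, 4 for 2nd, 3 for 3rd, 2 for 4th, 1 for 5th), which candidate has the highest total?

A: 6×2 + 3×4 + 7×2 + 5×4 + 9×3 = 85
B: 6×1 + 3×5 + 7×1 + 5×5 + 9×5 = 98
C: 6×4 + 3×3 + 7×5 + 5×2 + 9×4 = 114
D: 6×5 + 3×1 + 7×3 + 5×3 + 9×1 = 78
E: 6×3 + 3×2 + 7×4 + 5×1 + 9×2 = 75

C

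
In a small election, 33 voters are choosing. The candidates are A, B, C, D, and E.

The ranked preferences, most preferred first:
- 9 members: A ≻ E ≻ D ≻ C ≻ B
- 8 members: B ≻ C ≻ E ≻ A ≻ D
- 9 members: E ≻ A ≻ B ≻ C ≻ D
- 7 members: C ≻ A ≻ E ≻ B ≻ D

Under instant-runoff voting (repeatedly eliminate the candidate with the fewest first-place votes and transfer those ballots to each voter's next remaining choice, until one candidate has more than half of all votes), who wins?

E

Round 1: A 9, B 8, C 7, D 0, E 9. D eliminated.
Round 2: A 9, B 8, C 7, E 9. C eliminated.
Round 3: A 16, B 8, E 9. B eliminated.
Round 4: A 16, E 17. E has a majority (≥17).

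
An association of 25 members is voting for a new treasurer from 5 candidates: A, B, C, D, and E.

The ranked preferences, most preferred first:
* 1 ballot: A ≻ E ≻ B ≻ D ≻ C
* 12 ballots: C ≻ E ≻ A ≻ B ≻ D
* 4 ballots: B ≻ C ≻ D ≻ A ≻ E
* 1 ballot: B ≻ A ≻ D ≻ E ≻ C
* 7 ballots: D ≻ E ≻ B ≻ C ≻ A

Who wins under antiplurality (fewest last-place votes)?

B

Last-place votes: A 7, B 0, C 2, D 12, E 4.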